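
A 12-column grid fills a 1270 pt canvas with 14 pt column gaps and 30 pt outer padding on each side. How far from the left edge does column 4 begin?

Take off 60 pt of margins, leaving 1210 pt.
12c + 11·14 = 1210 → 12c = 1056 → c = 88 pt.
Column 4 starts at margin + 3·(column + gutter) = 30 + 3·102 = 336 pt.

336 pt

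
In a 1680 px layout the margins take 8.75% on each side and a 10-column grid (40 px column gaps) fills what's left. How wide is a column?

Each margin = 8.75% of 1680 = 147 px; content = 1680 − 2·147 = 1386 px.
Subtracting 9 column gaps of 40 leaves 1026 for 10 columns, so c = 102.6 px.

102.6 px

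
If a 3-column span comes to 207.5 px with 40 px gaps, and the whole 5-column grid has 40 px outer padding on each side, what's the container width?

207.5 − 2·40 = 127.5; ÷3 gives c = 42.5 px.
Total width: 2·40 + 5·42.5 + 4·40 = 452.5 px.

452.5 px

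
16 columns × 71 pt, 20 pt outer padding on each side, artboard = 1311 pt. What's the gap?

Inside the margins: 1311 − 40 = 1271 pt.
16·71 + 15g = 1271 → 15g = 135 → g = 9 pt.

9 pt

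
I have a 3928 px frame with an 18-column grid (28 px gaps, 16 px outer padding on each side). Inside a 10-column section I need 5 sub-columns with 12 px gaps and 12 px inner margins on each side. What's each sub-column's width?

416 px

Inside the margins: 3928 − 32 = 3896 px.
3896 − 17·28 = 3420; ÷18 gives c = 190 px.
Span of 10: 10·190 + 9·28 = 1900 + 252 = 2152 px.
Inner content = 2152 − 2·12 = 2128 px.
5 columns + 4 gaps: 5d + 4·12 = 2128.
5d = 2128 − 48 = 2080, so d = 416 px.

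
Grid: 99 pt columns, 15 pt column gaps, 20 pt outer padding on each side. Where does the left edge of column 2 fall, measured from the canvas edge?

134 pt

Column 2 starts at margin + 1·(column + gutter) = 20 + 1·114 = 134 pt.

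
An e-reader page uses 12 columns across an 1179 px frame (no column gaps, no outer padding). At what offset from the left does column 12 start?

1080.75 px

1179 / 12 = 98.25 px per column.
Each column+gutter stride is 98.25 px; with no margin, 11 of them is 1080.75 px.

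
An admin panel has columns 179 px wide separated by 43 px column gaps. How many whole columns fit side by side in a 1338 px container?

6 columns

k columns need k·179 + (k−1)·43 = k·222 − 43.
k·222 − 43 ≤ 1338 → k ≤ 1381 / 222 ≈ 6.22, so k = 6.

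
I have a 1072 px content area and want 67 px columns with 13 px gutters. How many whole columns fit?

Each extra column adds 67 + 13 = 80 px.
(1072 + 13) / 80 = 13.56, so 13 columns fit.

13 columns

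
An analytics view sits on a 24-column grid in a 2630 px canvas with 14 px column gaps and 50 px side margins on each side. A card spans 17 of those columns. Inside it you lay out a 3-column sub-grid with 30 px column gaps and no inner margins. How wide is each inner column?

576 px

Take off 100 px of margins, leaving 2530 px.
Subtracting 23 column gaps of 14 leaves 2208 for 24 columns, so c = 92 px.
Span of 17: 17·92 + 16·14 = 1564 + 224 = 1788 px.
3 columns + 2 column gaps: 3d + 2·30 = 1788.
3d = 1788 − 60 = 1728, so d = 576 px.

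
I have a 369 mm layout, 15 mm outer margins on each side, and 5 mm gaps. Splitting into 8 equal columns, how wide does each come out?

Content width = 369 − 2·15 = 339 mm.
8 columns + 7 gaps: 8c + 7·5 = 339.
8c = 339 − 35 = 304, so c = 38 mm.

38 mm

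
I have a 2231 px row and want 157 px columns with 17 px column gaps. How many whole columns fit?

12 columns

k columns need k·157 + (k−1)·17 = k·174 − 17.
k·174 − 17 ≤ 2231 → k ≤ 2248 / 174 ≈ 12.92, so k = 12.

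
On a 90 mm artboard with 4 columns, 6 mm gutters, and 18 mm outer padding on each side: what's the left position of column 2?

Content = 90 − 2·18 = 54 mm.
4 columns + 3 gutters: 4c + 3·6 = 54.
4c = 54 − 18 = 36, so c = 9 mm.
Before column 2: the margin + 1 column + 1 gutter.
Offset = 18 + 1·(9 + 6) = 18 + 15 = 33 mm.

33 mm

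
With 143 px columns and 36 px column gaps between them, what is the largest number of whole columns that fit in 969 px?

5 columns: 5·143 + 4·36 = 859 px ≤ 969.
6 columns: 1038 px > 969. So 5.

5 columns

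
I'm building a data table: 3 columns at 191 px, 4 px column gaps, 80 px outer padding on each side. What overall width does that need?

Total width: 2·80 + 3·191 + 2·4 = 741 px.

741 px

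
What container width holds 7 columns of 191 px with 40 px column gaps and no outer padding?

1577 px

Container = 7·191 + 6·40 = 1337 + 240 = 1577 px.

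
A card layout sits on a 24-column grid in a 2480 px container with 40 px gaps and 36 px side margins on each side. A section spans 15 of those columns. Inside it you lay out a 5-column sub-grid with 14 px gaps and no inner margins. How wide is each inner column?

Subtract both margins: 2480 − 2·36 = 2408 px.
2408 − 23·40 = 1488; ÷24 gives c = 62 px.
Span of 15: 15·62 + 14·40 = 930 + 560 = 1490 px.
5d + 4·14 = 1490 → 5d = 1434 → d = 286.8 px.

286.8 px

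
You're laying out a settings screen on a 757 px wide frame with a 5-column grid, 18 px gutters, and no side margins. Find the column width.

5 columns + 4 gutters: 5c + 4·18 = 757.
5c = 757 − 72 = 685, so c = 137 px.

137 px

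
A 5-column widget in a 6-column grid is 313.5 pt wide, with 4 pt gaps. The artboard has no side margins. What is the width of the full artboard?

5 columns + 4 gaps: 5c + 4·4 = 313.5.
5c = 313.5 − 16 = 297.5, so c = 59.5 pt.
Summing: 357 + 20 = 377 pt.

377 pt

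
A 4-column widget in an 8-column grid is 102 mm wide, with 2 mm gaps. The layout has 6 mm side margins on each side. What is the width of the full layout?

218 mm

4 columns + 3 gaps: 4c + 3·2 = 102.
4c = 102 − 6 = 96, so c = 24 mm.
Layout = 2·6 + 8·24 + 7·2 = 12 + 192 + 14 = 218 mm.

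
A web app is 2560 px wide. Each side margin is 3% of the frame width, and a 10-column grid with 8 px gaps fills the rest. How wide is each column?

233.44 px

Each margin = 3% of 2560 = 76.8 px; content = 2560 − 2·76.8 = 2406.4 px.
10 columns + 9 gaps: 10c + 9·8 = 2406.4.
10c = 2406.4 − 72 = 2334.4, so c = 233.44 px.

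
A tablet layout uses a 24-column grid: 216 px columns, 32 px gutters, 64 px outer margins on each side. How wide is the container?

Total width: 2·64 + 24·216 + 23·32 = 6048 px.

6048 px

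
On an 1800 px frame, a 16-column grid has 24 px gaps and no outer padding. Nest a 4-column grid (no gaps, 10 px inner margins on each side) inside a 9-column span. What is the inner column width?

245.5 px

1800 − 15·24 = 1440; ÷16 gives c = 90 px.
9-column span = 9·90 + 8·24 = 1002 px.
Inner content = 1002 − 2·10 = 982 px.
982 / 4 = 245.5 px per column.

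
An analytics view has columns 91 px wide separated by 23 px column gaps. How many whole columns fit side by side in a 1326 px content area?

11 columns

k columns need k·91 + (k−1)·23 = k·114 − 23.
k·114 − 23 ≤ 1326 → k ≤ 1349 / 114 ≈ 11.83, so k = 11.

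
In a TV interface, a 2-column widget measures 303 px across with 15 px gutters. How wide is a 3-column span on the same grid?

303 − 1·15 = 288; ÷2 gives c = 144 px.
3-column span = 3·144 + 2·15 = 462 px.

462 px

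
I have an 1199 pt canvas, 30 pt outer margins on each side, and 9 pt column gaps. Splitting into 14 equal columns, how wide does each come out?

Subtract both margins: 1199 − 2·30 = 1139 pt.
Subtracting 13 column gaps of 9 leaves 1022 for 14 columns, so c = 73 pt.

73 pt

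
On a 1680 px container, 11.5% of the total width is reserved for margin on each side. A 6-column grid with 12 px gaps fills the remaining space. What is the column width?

205.6 px

Each margin = 11.5% of 1680 = 193.2 px; content = 1680 − 2·193.2 = 1293.6 px.
6 columns + 5 gaps: 6c + 5·12 = 1293.6.
6c = 1293.6 − 60 = 1233.6, so c = 205.6 px.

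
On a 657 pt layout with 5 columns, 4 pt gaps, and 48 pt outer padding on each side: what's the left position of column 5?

Take off 96 pt of margins, leaving 561 pt.
Subtracting 4 gaps of 4 leaves 545 for 5 columns, so c = 109 pt.
Column 5 starts at margin + 4·(column + gutter) = 48 + 4·113 = 500 pt.

500 pt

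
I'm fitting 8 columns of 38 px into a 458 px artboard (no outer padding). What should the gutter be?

8·38 + 7g = 458 → 7g = 154 → g = 22 px.

22 px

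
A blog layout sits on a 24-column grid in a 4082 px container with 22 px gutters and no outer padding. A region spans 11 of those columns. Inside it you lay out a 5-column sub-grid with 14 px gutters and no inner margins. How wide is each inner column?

360.6 px

Subtracting 23 gutters of 22 leaves 3576 for 24 columns, so c = 149 px.
Span of 11: 11·149 + 10·22 = 1639 + 220 = 1859 px.
Subtracting 4 gutters of 14 leaves 1803 for 5 columns, so d = 360.6 px.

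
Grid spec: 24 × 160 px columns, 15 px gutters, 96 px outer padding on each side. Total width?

4377 px

Total width: 2·96 + 24·160 + 23·15 = 4377 px.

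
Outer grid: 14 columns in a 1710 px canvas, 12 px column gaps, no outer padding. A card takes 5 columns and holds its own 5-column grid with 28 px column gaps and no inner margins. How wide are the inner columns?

98.2 px

14c + 13·12 = 1710 → 14c = 1554 → c = 111 px.
5 columns plus 4 column gaps: 555 + 48 = 603 px.
5 columns + 4 column gaps: 5d + 4·28 = 603.
5d = 603 − 112 = 491, so d = 98.2 px.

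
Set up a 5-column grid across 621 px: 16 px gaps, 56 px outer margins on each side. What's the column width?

Subtract both margins: 621 − 2·56 = 509 px.
5 columns + 4 gaps: 5c + 4·16 = 509.
5c = 509 − 64 = 445, so c = 89 px.

89 px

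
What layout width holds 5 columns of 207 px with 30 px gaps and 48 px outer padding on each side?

1251 px

Total width: 2·48 + 5·207 + 4·30 = 1251 px.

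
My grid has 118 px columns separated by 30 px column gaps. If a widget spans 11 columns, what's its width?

11-column span = 11·118 + 10·30 = 1598 px.

1598 px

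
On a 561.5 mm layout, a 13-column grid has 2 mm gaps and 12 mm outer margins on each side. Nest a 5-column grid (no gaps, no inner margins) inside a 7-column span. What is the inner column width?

57.7 mm

Inside the margins: 561.5 − 24 = 537.5 mm.
13c + 12·2 = 537.5 → 13c = 513.5 → c = 39.5 mm.
7-column span = 7·39.5 + 6·2 = 288.5 mm.
With no gaps, each column is 288.5/5 = 57.7 mm.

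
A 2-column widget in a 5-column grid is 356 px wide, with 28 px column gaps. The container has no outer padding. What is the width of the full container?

932 px

Subtracting 1 column gap of 28 leaves 328 for 2 columns, so c = 164 px.
Container = 5·164 + 4·28 = 820 + 112 = 932 px.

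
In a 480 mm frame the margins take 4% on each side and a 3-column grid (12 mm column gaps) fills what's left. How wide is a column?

Each margin = 4% of 480 = 19.2 mm; content = 480 − 2·19.2 = 441.6 mm.
441.6 − 2·12 = 417.6; ÷3 gives c = 139.2 mm.

139.2 mm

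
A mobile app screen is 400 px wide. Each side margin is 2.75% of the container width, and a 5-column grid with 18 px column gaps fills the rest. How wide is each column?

61.2 px

Margins: 2.75% × 400 = 11 px each, so content = 400 − 22 = 378 px.
5 columns + 4 column gaps: 5c + 4·18 = 378.
5c = 378 − 72 = 306, so c = 61.2 px.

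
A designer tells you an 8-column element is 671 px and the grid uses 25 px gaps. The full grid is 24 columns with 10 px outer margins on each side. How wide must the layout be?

8c + 7·25 = 671 → 8c = 496 → c = 62 px.
Adding margins, columns and gutters: 20 + 1488 + 575 = 2083 px.

2083 px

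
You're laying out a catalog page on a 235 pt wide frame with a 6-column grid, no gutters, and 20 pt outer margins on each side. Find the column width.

32.5 pt

Inside the margins: 235 − 40 = 195 pt.
195 / 6 = 32.5 pt per column.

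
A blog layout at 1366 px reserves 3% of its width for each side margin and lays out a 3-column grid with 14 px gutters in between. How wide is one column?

418.68 px

Each margin = 3% of 1366 = 40.98 px; content = 1366 − 2·40.98 = 1284.04 px.
Subtracting 2 gutters of 14 leaves 1256.04 for 3 columns, so c = 418.68 px.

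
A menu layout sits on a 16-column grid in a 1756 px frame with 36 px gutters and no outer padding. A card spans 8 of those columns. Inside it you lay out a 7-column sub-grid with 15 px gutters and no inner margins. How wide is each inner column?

110 px

Subtracting 15 gutters of 36 leaves 1216 for 16 columns, so c = 76 px.
8 columns plus 7 gutters: 608 + 252 = 860 px.
7d + 6·15 = 860 → 7d = 770 → d = 110 px.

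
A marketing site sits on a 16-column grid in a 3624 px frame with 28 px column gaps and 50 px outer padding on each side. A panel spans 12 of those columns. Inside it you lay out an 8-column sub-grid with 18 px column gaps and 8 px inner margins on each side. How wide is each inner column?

311.75 px

Subtract both margins: 3624 − 2·50 = 3524 px.
3524 − 15·28 = 3104; ÷16 gives c = 194 px.
12 columns plus 11 column gaps: 2328 + 308 = 2636 px.
Inner content = 2636 − 2·8 = 2620 px.
8d + 7·18 = 2620 → 8d = 2494 → d = 311.75 px.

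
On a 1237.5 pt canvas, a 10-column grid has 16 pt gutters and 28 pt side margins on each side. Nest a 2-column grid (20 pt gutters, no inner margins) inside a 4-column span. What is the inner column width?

221.5 pt

Outer content = 1237.5 − 2·28 = 1181.5 pt.
1181.5 − 9·16 = 1037.5; ÷10 gives c = 103.75 pt.
4-column span = 4·103.75 + 3·16 = 463 pt.
2 columns + 1 gutter: 2d + 1·20 = 463.
2d = 463 − 20 = 443, so d = 221.5 pt.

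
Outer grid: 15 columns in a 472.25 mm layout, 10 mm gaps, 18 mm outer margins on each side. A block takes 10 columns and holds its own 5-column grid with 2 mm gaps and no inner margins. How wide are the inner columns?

Subtract both margins: 472.25 − 2·18 = 436.25 mm.
436.25 − 14·10 = 296.25; ÷15 gives c = 19.75 mm.
10-column span = 10·19.75 + 9·10 = 287.5 mm.
5d + 4·2 = 287.5 → 5d = 279.5 → d = 55.9 mm.

55.9 mm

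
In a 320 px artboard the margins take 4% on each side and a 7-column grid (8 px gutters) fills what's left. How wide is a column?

Margins: 4% × 320 = 12.8 px each, so content = 320 − 25.6 = 294.4 px.
Subtracting 6 gutters of 8 leaves 246.4 for 7 columns, so c = 35.2 px.

35.2 px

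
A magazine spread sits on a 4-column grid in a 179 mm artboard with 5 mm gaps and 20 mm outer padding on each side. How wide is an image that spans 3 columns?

Content width = 179 − 2·20 = 139 mm.
Subtracting 3 gaps of 5 leaves 124 for 4 columns, so c = 31 mm.
3-column span = 3·31 + 2·5 = 103 mm.

103 mm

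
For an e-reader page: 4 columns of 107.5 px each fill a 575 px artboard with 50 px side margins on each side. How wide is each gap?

15 px

Inside the margins: 575 − 100 = 475 px.
4 columns take 4·107.5 = 430 px; remaining 45 splits into 3 gaps.
g = 45 / 3 = 15 px.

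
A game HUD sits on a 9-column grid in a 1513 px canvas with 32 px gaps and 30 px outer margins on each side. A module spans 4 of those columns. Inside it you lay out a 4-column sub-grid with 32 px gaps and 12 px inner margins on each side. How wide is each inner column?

127 px

Take off 60 px of margins, leaving 1453 px.
Subtracting 8 gaps of 32 leaves 1197 for 9 columns, so c = 133 px.
4-column span = 4·133 + 3·32 = 628 px.
Inner content = 628 − 2·12 = 604 px.
Subtracting 3 gaps of 32 leaves 508 for 4 columns, so d = 127 px.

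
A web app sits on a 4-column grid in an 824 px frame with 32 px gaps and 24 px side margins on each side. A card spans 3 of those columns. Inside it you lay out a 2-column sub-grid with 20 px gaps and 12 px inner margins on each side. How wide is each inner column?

265 px

Subtract both margins: 824 − 2·24 = 776 px.
Subtracting 3 gaps of 32 leaves 680 for 4 columns, so c = 170 px.
3 columns plus 2 gaps: 510 + 64 = 574 px.
Inner content = 574 − 2·12 = 550 px.
2d + 1·20 = 550 → 2d = 530 → d = 265 px.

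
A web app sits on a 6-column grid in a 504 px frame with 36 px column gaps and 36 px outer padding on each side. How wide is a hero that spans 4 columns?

276 px

Take off 72 px of margins, leaving 432 px.
6 columns + 5 column gaps: 6c + 5·36 = 432.
6c = 432 − 180 = 252, so c = 42 px.
4-column span = 4·42 + 3·36 = 276 px.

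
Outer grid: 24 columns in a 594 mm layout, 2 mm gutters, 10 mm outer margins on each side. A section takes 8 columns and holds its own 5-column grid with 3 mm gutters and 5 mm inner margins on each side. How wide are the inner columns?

Subtract both margins: 594 − 2·10 = 574 mm.
24c + 23·2 = 574 → 24c = 528 → c = 22 mm.
8-column span = 8·22 + 7·2 = 190 mm.
Inner content = 190 − 2·5 = 180 mm.
5 columns + 4 gutters: 5d + 4·3 = 180.
5d = 180 − 12 = 168, so d = 33.6 mm.

33.6 mm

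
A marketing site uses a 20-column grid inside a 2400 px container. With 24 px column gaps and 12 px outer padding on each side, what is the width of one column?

96 px

Subtract both margins: 2400 − 2·12 = 2376 px.
20c + 19·24 = 2376 → 20c = 1920 → c = 96 px.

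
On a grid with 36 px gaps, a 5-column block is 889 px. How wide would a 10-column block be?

Subtracting 4 gaps of 36 leaves 745 for 5 columns, so c = 149 px.
10-column span = 10·149 + 9·36 = 1814 px.

1814 px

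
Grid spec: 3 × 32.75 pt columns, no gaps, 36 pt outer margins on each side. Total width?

Summing: 72 + 98.25 = 170.25 pt.

170.25 pt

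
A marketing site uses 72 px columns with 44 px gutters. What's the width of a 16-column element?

1812 px

16-column span = 16·72 + 15·44 = 1812 px.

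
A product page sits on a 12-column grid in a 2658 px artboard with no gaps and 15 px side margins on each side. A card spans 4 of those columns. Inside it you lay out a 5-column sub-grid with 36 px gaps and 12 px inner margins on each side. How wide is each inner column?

Outer content = 2658 − 2·15 = 2628 px.
2628 / 12 = 219 px per column.
4-column span = 4·219 = 876 px.
Inner content = 876 − 2·12 = 852 px.
852 − 4·36 = 708; ÷5 gives d = 141.6 px.

141.6 px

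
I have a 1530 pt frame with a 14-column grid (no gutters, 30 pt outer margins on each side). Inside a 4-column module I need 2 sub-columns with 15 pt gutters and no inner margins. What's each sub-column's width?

202.5 pt

Take off 60 pt of margins, leaving 1470 pt.
With no gutters, each column is 1470/14 = 105 pt.
With no gutters, 4 columns span 4·105 = 420 pt.
Subtracting 1 gutter of 15 leaves 405 for 2 columns, so d = 202.5 pt.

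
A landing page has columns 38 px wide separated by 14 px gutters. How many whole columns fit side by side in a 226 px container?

k columns need k·38 + (k−1)·14 = k·52 − 14.
k·52 − 14 ≤ 226 → k ≤ 240 / 52 ≈ 4.62, so k = 4.

4 columns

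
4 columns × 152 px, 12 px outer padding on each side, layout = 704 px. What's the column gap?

Subtract both margins: 704 − 2·12 = 680 px.
4 columns take 4·152 = 608 px; remaining 72 splits into 3 column gaps.
g = 72 / 3 = 24 px.

24 px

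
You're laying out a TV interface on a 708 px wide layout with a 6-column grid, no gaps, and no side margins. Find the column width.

118 px

6c = 708 → c = 118 px.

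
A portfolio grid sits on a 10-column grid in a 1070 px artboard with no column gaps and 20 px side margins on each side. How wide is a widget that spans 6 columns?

618 px

Content width = 1070 − 2·20 = 1030 px.
1030 / 10 = 103 px per column.
With no column gaps, 6 columns span 6·103 = 618 px.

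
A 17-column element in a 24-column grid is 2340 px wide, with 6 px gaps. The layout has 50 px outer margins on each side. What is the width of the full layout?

3406 px

Subtracting 16 gaps of 6 leaves 2244 for 17 columns, so c = 132 px.
Adding margins, columns and gutters: 100 + 3168 + 138 = 3406 px.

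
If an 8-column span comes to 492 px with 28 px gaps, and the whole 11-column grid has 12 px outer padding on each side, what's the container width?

711 px

Subtracting 7 gaps of 28 leaves 296 for 8 columns, so c = 37 px.
Total width: 2·12 + 11·37 + 10·28 = 711 px.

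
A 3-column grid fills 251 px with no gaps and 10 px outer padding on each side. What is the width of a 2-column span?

Take off 20 px of margins, leaving 231 px.
231 / 3 = 77 px per column.
2-column span = 2·77 = 154 px.

154 px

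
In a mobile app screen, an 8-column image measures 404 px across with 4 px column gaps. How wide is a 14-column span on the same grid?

710 px

8 columns + 7 column gaps: 8c + 7·4 = 404.
8c = 404 − 28 = 376, so c = 47 px.
Span of 14: 14·47 + 13·4 = 658 + 52 = 710 px.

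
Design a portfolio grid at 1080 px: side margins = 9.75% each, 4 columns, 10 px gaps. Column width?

1080 × (1 − 2·9.75%) = 1080 × 80.5% = 869.4 px for the columns.
4 columns + 3 gaps: 4c + 3·10 = 869.4.
4c = 869.4 − 30 = 839.4, so c = 209.85 px.

209.85 px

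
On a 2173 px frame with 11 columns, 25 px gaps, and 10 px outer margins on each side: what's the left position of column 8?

1396 px

Content = 2173 − 2·10 = 2153 px.
11 columns + 10 gaps: 11c + 10·25 = 2153.
11c = 2153 − 250 = 1903, so c = 173 px.
Each column+gutter stride is 198 px; 7 of them past the 10 px margin is 10 + 1386 = 1396 px.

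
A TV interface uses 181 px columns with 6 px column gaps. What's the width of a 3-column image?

3 columns plus 2 column gaps: 543 + 12 = 555 px.

555 px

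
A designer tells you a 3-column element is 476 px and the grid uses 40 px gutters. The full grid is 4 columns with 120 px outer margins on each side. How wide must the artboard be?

888 px

3c + 2·40 = 476 → 3c = 396 → c = 132 px.
Total width: 2·120 + 4·132 + 3·40 = 888 px.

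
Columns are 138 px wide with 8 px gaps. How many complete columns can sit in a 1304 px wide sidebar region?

Each extra column adds 138 + 8 = 146 px.
(1304 + 8) / 146 = 8.99, so 8 columns fit.

8 columns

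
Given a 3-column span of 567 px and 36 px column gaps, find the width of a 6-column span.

1170 px

3 columns + 2 column gaps: 3c + 2·36 = 567.
3c = 567 − 72 = 495, so c = 165 px.
Span of 6: 6·165 + 5·36 = 990 + 180 = 1170 px.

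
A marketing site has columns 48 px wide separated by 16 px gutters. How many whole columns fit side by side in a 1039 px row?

16 columns

16 columns: 16·48 + 15·16 = 1008 px ≤ 1039.
17 columns: 1072 px > 1039. So 16.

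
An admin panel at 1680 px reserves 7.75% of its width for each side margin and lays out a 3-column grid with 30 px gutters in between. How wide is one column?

453.2 px

1680 × (1 − 2·7.75%) = 1680 × 84.5% = 1419.6 px for the columns.
1419.6 − 2·30 = 1359.6; ÷3 gives c = 453.2 px.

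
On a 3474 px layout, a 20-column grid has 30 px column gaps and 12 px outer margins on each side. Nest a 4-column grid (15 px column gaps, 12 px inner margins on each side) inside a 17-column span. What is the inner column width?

Subtract both margins: 3474 − 2·12 = 3450 px.
20 columns + 19 column gaps: 20c + 19·30 = 3450.
20c = 3450 − 570 = 2880, so c = 144 px.
17-column span = 17·144 + 16·30 = 2928 px.
Inner content = 2928 − 2·12 = 2904 px.
4 columns + 3 column gaps: 4d + 3·15 = 2904.
4d = 2904 − 45 = 2859, so d = 714.75 px.

714.75 px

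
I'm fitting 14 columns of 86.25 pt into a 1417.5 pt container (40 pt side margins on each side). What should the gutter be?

10 pt

Content width = 1417.5 − 2·40 = 1337.5 pt.
14·86.25 + 13g = 1337.5 → 13g = 130 → g = 10 pt.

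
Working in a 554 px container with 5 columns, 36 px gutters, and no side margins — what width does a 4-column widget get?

436 px

5 columns + 4 gutters: 5c + 4·36 = 554.
5c = 554 − 144 = 410, so c = 82 px.
4 columns plus 3 gutters: 328 + 108 = 436 px.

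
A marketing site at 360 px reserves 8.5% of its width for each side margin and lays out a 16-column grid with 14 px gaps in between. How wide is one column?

360 × (1 − 2·8.5%) = 360 × 83% = 298.8 px for the columns.
16 columns + 15 gaps: 16c + 15·14 = 298.8.
16c = 298.8 − 210 = 88.8, so c = 5.55 px.

5.55 px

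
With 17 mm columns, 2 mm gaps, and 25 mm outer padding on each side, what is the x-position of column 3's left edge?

63 mm

Column 3 starts at margin + 2·(column + gutter) = 25 + 2·19 = 63 mm.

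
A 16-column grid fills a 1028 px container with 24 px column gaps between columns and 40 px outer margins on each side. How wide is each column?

Content width = 1028 − 2·40 = 948 px.
16 columns + 15 column gaps: 16c + 15·24 = 948.
16c = 948 − 360 = 588, so c = 36.75 px.

36.75 px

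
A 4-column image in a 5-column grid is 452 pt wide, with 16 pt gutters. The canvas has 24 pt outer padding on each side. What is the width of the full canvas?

617 pt

4c + 3·16 = 452 → 4c = 404 → c = 101 pt.
Adding margins, columns and gutters: 48 + 505 + 64 = 617 pt.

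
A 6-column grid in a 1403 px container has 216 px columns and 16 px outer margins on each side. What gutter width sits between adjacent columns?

15 px

Content width = 1403 − 2·16 = 1371 px.
6·216 + 5g = 1371 → 5g = 75 → g = 15 px.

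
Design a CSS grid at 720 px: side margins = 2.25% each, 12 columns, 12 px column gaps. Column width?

46.3 px

Each margin = 2.25% of 720 = 16.2 px; content = 720 − 2·16.2 = 687.6 px.
12c + 11·12 = 687.6 → 12c = 555.6 → c = 46.3 px.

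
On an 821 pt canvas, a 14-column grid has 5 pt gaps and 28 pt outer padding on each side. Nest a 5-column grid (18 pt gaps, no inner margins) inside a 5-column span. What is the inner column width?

39.6 pt

Subtract both margins: 821 − 2·28 = 765 pt.
765 − 13·5 = 700; ÷14 gives c = 50 pt.
Span of 5: 5·50 + 4·5 = 250 + 20 = 270 pt.
270 − 4·18 = 198; ÷5 gives d = 39.6 pt.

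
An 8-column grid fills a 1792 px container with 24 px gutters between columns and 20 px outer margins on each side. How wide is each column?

Inside the margins: 1792 − 40 = 1752 px.
1752 − 7·24 = 1584; ÷8 gives c = 198 px.

198 px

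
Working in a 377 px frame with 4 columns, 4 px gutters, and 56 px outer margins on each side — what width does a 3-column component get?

197.75 px

Content width = 377 − 2·56 = 265 px.
Subtracting 3 gutters of 4 leaves 253 for 4 columns, so c = 63.25 px.
Span of 3: 3·63.25 + 2·4 = 189.75 + 8 = 197.75 px.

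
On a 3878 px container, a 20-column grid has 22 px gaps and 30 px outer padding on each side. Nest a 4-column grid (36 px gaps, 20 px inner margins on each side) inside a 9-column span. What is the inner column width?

389.5 px

Take off 60 px of margins, leaving 3818 px.
Subtracting 19 gaps of 22 leaves 3400 for 20 columns, so c = 170 px.
9 columns plus 8 gaps: 1530 + 176 = 1706 px.
Inner content = 1706 − 2·20 = 1666 px.
Subtracting 3 gaps of 36 leaves 1558 for 4 columns, so d = 389.5 px.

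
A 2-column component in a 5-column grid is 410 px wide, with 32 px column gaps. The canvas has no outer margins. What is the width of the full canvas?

1073 px

Subtracting 1 column gap of 32 leaves 378 for 2 columns, so c = 189 px.
Canvas = 5·189 + 4·32 = 945 + 128 = 1073 px.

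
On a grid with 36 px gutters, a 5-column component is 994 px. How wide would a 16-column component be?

3260 px

Subtracting 4 gutters of 36 leaves 850 for 5 columns, so c = 170 px.
16 columns plus 15 gutters: 2720 + 540 = 3260 px.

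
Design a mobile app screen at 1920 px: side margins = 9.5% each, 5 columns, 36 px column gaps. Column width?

282.24 px

Margins: 9.5% × 1920 = 182.4 px each, so content = 1920 − 364.8 = 1555.2 px.
1555.2 − 4·36 = 1411.2; ÷5 gives c = 282.24 px.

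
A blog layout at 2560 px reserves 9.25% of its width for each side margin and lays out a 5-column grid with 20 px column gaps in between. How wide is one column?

Margins: 9.25% × 2560 = 236.8 px each, so content = 2560 − 473.6 = 2086.4 px.
Subtracting 4 column gaps of 20 leaves 2006.4 for 5 columns, so c = 401.28 px.

401.28 px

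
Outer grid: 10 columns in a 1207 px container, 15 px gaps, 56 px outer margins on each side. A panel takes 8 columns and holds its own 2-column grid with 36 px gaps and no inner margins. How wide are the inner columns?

418.5 px

Subtract both margins: 1207 − 2·56 = 1095 px.
1095 − 9·15 = 960; ÷10 gives c = 96 px.
8-column span = 8·96 + 7·15 = 873 px.
2d + 1·36 = 873 → 2d = 837 → d = 418.5 px.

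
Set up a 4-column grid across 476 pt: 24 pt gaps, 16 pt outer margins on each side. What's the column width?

Inside the margins: 476 − 32 = 444 pt.
444 − 3·24 = 372; ÷4 gives c = 93 pt.

93 pt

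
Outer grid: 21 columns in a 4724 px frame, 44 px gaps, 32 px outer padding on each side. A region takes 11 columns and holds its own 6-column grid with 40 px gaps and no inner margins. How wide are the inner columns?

370 px

Take off 64 px of margins, leaving 4660 px.
21 columns + 20 gaps: 21c + 20·44 = 4660.
21c = 4660 − 880 = 3780, so c = 180 px.
11-column span = 11·180 + 10·44 = 2420 px.
Subtracting 5 gaps of 40 leaves 2220 for 6 columns, so d = 370 px.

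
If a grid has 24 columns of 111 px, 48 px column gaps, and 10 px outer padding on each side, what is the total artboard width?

3788 px

Total width: 2·10 + 24·111 + 23·48 = 3788 px.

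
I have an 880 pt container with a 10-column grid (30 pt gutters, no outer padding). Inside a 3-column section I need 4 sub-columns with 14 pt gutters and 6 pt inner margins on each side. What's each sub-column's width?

10 columns + 9 gutters: 10c + 9·30 = 880.
10c = 880 − 270 = 610, so c = 61 pt.
3-column span = 3·61 + 2·30 = 243 pt.
Inner content = 243 − 2·6 = 231 pt.
4d + 3·14 = 231 → 4d = 189 → d = 47.25 pt.

47.25 pt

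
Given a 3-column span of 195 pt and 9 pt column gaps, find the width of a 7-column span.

3 columns + 2 column gaps: 3c + 2·9 = 195.
3c = 195 − 18 = 177, so c = 59 pt.
7-column span = 7·59 + 6·9 = 467 pt.

467 pt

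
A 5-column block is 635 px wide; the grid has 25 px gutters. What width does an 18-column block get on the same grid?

2351 px

5c + 4·25 = 635 → 5c = 535 → c = 107 px.
Span of 18: 18·107 + 17·25 = 1926 + 425 = 2351 px.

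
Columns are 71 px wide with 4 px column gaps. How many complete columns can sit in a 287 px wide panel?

3 columns

k columns need k·71 + (k−1)·4 = k·75 − 4.
k·75 − 4 ≤ 287 → k ≤ 291 / 75 ≈ 3.88, so k = 3.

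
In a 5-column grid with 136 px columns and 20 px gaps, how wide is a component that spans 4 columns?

4-column span = 4·136 + 3·20 = 604 px.

604 px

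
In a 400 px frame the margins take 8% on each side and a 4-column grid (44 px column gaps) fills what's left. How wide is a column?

Margins: 8% × 400 = 32 px each, so content = 400 − 64 = 336 px.
4c + 3·44 = 336 → 4c = 204 → c = 51 px.

51 px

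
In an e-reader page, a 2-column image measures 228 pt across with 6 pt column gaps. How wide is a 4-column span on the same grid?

2c + 1·6 = 228 → 2c = 222 → c = 111 pt.
Span of 4: 4·111 + 3·6 = 444 + 18 = 462 pt.

462 pt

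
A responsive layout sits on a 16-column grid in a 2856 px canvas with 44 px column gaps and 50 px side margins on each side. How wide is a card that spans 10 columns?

1706 px

Content width = 2856 − 2·50 = 2756 px.
Subtracting 15 column gaps of 44 leaves 2096 for 16 columns, so c = 131 px.
Span of 10: 10·131 + 9·44 = 1310 + 396 = 1706 px.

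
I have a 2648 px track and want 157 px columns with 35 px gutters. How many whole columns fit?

k columns need k·157 + (k−1)·35 = k·192 − 35.
k·192 − 35 ≤ 2648 → k ≤ 2683 / 192 ≈ 13.97, so k = 13.

13 columns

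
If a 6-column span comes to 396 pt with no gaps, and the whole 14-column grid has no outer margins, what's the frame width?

924 pt

6c = 396 → c = 66 pt.
Total width: 14·66 = 924 pt.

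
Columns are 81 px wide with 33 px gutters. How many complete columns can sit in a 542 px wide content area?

5 columns

5 columns: 5·81 + 4·33 = 537 px ≤ 542.
6 columns: 651 px > 542. So 5.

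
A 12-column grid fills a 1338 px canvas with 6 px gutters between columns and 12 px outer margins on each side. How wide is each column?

104 px

Content width = 1338 − 2·12 = 1314 px.
1314 − 11·6 = 1248; ÷12 gives c = 104 px.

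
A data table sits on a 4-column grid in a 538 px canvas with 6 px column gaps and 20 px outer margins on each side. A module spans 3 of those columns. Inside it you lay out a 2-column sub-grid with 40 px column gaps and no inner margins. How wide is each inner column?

Take off 40 px of margins, leaving 498 px.
498 − 3·6 = 480; ÷4 gives c = 120 px.
3 columns plus 2 column gaps: 360 + 12 = 372 px.
Subtracting 1 column gap of 40 leaves 332 for 2 columns, so d = 166 px.

166 px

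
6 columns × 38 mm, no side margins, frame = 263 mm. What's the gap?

7 mm

6 columns take 6·38 = 228 mm; remaining 35 splits into 5 gaps.
g = 35 / 5 = 7 mm.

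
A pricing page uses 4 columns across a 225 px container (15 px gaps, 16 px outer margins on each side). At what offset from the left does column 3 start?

Take off 32 px of margins, leaving 193 px.
193 − 3·15 = 148; ÷4 gives c = 37 px.
Column 3 starts at margin + 2·(column + gutter) = 16 + 2·52 = 120 px.

120 px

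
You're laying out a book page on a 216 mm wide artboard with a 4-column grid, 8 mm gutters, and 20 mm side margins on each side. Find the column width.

38 mm

Take off 40 mm of margins, leaving 176 mm.
176 − 3·8 = 152; ÷4 gives c = 38 mm.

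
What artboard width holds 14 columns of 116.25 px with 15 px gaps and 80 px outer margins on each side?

1982.5 px

Adding margins, columns and gutters: 160 + 1627.5 + 195 = 1982.5 px.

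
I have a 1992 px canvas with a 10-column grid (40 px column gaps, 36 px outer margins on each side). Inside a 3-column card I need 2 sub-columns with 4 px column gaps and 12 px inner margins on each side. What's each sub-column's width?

Subtract both margins: 1992 − 2·36 = 1920 px.
10c + 9·40 = 1920 → 10c = 1560 → c = 156 px.
3-column span = 3·156 + 2·40 = 548 px.
Inner content = 548 − 2·12 = 524 px.
2 columns + 1 column gap: 2d + 1·4 = 524.
2d = 524 − 4 = 520, so d = 260 px.

260 px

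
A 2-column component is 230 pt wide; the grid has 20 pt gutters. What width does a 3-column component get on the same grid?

355 pt

230 − 1·20 = 210; ÷2 gives c = 105 pt.
3-column span = 3·105 + 2·20 = 355 pt.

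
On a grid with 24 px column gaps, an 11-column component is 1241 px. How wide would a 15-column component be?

11c + 10·24 = 1241 → 11c = 1001 → c = 91 px.
15-column span = 15·91 + 14·24 = 1701 px.

1701 px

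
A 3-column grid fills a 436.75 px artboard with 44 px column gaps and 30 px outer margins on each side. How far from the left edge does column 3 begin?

Content = 436.75 − 2·30 = 376.75 px.
376.75 − 2·44 = 288.75; ÷3 gives c = 96.25 px.
Before column 3: the margin + 2 columns + 2 column gaps.
Offset = 30 + 2·(96.25 + 44) = 30 + 280.5 = 310.5 px.

310.5 px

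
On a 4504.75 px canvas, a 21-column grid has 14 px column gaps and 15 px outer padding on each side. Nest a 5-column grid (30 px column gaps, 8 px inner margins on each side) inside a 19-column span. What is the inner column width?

782.25 px

Take off 30 px of margins, leaving 4474.75 px.
21 columns + 20 column gaps: 21c + 20·14 = 4474.75.
21c = 4474.75 − 280 = 4194.75, so c = 199.75 px.
19-column span = 19·199.75 + 18·14 = 4047.25 px.
Inner content = 4047.25 − 2·8 = 4031.25 px.
Subtracting 4 column gaps of 30 leaves 3911.25 for 5 columns, so d = 782.25 px.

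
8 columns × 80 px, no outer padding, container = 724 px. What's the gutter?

8·80 + 7g = 724 → 7g = 84 → g = 12 px.

12 px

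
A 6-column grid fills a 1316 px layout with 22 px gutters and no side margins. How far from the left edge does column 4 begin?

669 px

6 columns + 5 gutters: 6c + 5·22 = 1316.
6c = 1316 − 110 = 1206, so c = 201 px.
Each column+gutter stride is 223 px; with no margin, 3 of them is 669 px.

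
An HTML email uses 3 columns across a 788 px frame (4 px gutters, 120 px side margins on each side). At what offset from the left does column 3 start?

Take off 240 px of margins, leaving 548 px.
3c + 2·4 = 548 → 3c = 540 → c = 180 px.
Before column 3: the margin + 2 columns + 2 gutters.
Offset = 120 + 2·(180 + 4) = 120 + 368 = 488 px.

488 px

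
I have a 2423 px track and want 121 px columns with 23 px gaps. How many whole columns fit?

Each extra column adds 121 + 23 = 144 px.
(2423 + 23) / 144 = 16.99, so 16 columns fit.

16 columns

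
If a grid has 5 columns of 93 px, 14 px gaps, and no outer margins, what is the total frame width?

Frame = 5·93 + 4·14 = 465 + 56 = 521 px.

521 px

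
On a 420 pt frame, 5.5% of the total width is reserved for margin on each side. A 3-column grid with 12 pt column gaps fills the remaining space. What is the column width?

Each margin = 5.5% of 420 = 23.1 pt; content = 420 − 2·23.1 = 373.8 pt.
3 columns + 2 column gaps: 3c + 2·12 = 373.8.
3c = 373.8 − 24 = 349.8, so c = 116.6 pt.

116.6 pt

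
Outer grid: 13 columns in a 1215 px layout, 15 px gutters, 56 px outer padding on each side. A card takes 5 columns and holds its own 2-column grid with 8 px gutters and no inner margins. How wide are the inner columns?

203.5 px

Take off 112 px of margins, leaving 1103 px.
13 columns + 12 gutters: 13c + 12·15 = 1103.
13c = 1103 − 180 = 923, so c = 71 px.
5-column span = 5·71 + 4·15 = 415 px.
2 columns + 1 gutter: 2d + 1·8 = 415.
2d = 415 − 8 = 407, so d = 203.5 px.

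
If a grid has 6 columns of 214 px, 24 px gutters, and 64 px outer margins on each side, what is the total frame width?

1532 px

Frame = 2·64 + 6·214 + 5·24 = 128 + 1284 + 120 = 1532 px.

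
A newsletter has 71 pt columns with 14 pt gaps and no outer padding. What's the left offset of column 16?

Each column+gutter stride is 85 pt; with no margin, 15 of them is 1275 pt.

1275 pt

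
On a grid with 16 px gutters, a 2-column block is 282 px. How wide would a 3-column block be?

431 px

282 − 1·16 = 266; ÷2 gives c = 133 px.
3 columns plus 2 gutters: 399 + 32 = 431 px.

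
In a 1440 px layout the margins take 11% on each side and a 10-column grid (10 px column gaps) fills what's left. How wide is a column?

1440 × (1 − 2·11%) = 1440 × 78% = 1123.2 px for the columns.
10 columns + 9 column gaps: 10c + 9·10 = 1123.2.
10c = 1123.2 − 90 = 1033.2, so c = 103.32 px.

103.32 px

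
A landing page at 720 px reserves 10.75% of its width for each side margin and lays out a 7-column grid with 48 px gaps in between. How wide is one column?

720 × (1 − 2·10.75%) = 720 × 78.5% = 565.2 px for the columns.
7c + 6·48 = 565.2 → 7c = 277.2 → c = 39.6 px.

39.6 px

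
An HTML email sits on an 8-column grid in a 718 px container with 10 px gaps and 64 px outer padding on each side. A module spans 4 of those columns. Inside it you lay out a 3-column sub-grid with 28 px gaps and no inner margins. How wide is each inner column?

78 px

Subtract both margins: 718 − 2·64 = 590 px.
8 columns + 7 gaps: 8c + 7·10 = 590.
8c = 590 − 70 = 520, so c = 65 px.
4 columns plus 3 gaps: 260 + 30 = 290 px.
3d + 2·28 = 290 → 3d = 234 → d = 78 px.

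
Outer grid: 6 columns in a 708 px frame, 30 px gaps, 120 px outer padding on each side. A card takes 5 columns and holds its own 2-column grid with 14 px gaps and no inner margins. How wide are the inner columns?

Take off 240 px of margins, leaving 468 px.
6c + 5·30 = 468 → 6c = 318 → c = 53 px.
5 columns plus 4 gaps: 265 + 120 = 385 px.
2 columns + 1 gap: 2d + 1·14 = 385.
2d = 385 − 14 = 371, so d = 185.5 px.

185.5 px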